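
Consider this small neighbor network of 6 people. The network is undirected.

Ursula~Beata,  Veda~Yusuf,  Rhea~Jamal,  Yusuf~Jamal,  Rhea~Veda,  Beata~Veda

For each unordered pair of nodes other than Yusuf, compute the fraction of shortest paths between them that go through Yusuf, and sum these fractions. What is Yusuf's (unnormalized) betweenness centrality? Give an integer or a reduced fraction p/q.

Pairs whose geodesics pass through Yusuf — Beata–Jamal: 1/2; Jamal–Veda: 1/2; Jamal–Ursula: 1/2.
All other pairs contribute 0.
Summing the contributions gives betweenness(Yusuf) = 3/2.

3/2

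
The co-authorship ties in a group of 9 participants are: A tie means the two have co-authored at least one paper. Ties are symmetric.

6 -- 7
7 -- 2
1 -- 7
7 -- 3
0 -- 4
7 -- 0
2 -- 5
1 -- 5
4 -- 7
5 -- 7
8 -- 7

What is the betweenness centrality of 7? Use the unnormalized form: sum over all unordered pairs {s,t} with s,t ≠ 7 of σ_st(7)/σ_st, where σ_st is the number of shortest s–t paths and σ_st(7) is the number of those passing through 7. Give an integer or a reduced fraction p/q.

49/2

Pairs whose geodesics pass through 7 — 3–0: 1; 3–1: 1; 3–4: 1; 3–2: 1; 3–6: 1; 3–8: 1; 3–5: 1; 0–1: 1; 0–2: 1; 0–6: 1; 0–8: 1; 0–5: 1; 1–4: 1; 1–2: 1/2 … (+11 more pairs).
All other pairs contribute 0.
Summing the contributions gives betweenness(7) = 49/2.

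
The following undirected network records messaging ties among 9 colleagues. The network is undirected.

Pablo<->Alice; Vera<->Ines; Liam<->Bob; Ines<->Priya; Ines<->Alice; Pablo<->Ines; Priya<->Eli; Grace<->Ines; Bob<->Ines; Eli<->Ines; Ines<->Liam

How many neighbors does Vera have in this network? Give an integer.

1

Vera is directly tied to Ines. That is 1 neighbor, so the degree of Vera is 1.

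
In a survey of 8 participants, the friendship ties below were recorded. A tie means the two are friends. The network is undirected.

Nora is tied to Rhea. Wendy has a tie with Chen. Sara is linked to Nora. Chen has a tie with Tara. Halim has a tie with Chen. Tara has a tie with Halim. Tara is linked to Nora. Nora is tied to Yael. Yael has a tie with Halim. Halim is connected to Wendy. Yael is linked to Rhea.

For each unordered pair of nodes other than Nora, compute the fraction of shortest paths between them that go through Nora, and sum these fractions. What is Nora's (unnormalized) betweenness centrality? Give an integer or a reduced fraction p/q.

Pairs whose geodesics pass through Nora — Yael–Sara: 1; Yael–Tara: 1/2; Rhea–Sara: 1; Rhea–Chen: 1/2; Rhea–Tara: 1; Sara–Chen: 1; Sara–Halim: 2/2; Sara–Tara: 1; Sara–Wendy: 3/3.
All other pairs contribute 0.
Summing the contributions gives betweenness(Nora) = 8.

8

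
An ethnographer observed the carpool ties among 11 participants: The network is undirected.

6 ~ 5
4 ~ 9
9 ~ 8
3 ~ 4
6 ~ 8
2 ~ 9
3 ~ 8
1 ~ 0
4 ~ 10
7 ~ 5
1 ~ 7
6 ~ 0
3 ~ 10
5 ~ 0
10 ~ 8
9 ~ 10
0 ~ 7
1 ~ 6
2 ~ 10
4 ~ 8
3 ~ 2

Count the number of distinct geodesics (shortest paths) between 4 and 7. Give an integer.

The shortest distance is 4. The length-4 paths are: 4–8–6–1–7; 4–8–6–0–7; 4–8–6–5–7.
That gives 3 distinct shortest paths.

3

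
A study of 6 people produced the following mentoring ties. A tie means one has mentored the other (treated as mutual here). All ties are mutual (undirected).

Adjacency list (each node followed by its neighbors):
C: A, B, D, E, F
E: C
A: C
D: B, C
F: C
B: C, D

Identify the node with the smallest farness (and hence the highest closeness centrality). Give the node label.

C

Farness (sum of distances to all others) for each node — A:9, B:8, C:5, D:8, E:9, F:9.
The smallest farness is 5, for C, so C has the highest closeness.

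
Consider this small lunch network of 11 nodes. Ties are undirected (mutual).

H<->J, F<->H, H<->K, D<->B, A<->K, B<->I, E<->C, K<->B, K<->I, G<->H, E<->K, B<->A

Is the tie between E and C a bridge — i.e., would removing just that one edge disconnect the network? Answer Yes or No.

Yes

Without the E–C edge there is no alternate route between E and C, so the network disconnects. It is a bridge.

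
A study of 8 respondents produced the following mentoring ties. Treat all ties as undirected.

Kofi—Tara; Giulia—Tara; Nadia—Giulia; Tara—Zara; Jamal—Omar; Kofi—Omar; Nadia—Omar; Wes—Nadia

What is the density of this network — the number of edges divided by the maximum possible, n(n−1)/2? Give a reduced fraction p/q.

2/7

There are 8 edges and 8 nodes, so the maximum possible is C(8,2) = 28.
Density = 8/28 = 2/7.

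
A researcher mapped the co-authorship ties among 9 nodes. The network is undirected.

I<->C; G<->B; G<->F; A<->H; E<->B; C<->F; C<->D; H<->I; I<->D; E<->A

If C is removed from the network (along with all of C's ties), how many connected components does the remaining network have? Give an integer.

C's neighbors (D, F, and I) remain reachable from one another through other ties, so the rest of the network stays in one piece.

1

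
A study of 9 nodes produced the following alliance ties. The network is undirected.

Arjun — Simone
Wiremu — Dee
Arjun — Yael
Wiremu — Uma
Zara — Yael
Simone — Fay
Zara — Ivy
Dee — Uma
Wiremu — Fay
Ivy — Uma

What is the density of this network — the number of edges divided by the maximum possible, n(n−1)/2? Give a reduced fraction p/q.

5/18

There are 10 edges and 9 nodes, so the maximum possible is C(9,2) = 36.
Density = 10/36 = 5/18.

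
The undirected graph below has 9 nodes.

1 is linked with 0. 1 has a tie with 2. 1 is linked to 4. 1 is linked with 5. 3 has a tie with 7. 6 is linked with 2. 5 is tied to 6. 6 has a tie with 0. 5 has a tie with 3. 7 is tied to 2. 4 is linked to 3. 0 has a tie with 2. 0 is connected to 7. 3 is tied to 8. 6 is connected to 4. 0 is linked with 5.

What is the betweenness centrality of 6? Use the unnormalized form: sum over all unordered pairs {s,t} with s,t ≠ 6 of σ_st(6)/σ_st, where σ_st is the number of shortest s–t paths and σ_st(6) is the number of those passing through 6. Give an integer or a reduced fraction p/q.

Pairs whose geodesics pass through 6 — 5–2: 1/3; 5–4: 1/3; 2–4: 1/2; 4–0: 1/2.
All other pairs contribute 0.
Summing the contributions gives betweenness(6) = 5/3.

5/3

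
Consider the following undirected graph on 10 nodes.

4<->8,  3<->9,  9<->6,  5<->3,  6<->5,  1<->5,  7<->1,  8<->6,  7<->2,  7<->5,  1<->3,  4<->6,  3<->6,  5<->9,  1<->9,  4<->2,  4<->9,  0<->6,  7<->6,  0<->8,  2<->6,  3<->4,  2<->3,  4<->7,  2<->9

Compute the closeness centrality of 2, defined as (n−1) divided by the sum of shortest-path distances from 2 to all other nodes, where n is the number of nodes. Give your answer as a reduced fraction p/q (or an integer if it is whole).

9/13

Distances from 2: 0:2, 1:2, 3:1, 4:1, 5:2, 6:1, 7:1, 8:2, 9:1. Sum = 13.
n = 10, so closeness = 9/13.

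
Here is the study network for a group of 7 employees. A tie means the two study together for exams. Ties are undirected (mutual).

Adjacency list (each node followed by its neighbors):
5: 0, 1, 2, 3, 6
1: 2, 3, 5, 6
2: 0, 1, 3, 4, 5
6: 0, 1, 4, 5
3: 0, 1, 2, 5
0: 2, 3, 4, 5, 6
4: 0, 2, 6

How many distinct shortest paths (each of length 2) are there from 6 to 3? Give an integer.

The shortest distance is 2. The length-2 paths are: 6–1–3; 6–0–3; 6–5–3.
That gives 3 distinct shortest paths.

3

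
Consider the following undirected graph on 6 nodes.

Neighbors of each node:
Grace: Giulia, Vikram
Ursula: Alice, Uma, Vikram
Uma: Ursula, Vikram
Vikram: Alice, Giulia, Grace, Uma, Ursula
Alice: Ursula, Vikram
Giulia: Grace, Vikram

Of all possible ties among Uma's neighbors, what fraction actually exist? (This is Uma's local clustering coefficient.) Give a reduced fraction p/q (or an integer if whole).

Uma's neighbors: Ursula and Vikram (k = 2).
Possible neighbor pairs: C(2,2) = 1. Edges among them: Ursula–Vikram → e = 1.
Clustering(Uma) = 1/1.

1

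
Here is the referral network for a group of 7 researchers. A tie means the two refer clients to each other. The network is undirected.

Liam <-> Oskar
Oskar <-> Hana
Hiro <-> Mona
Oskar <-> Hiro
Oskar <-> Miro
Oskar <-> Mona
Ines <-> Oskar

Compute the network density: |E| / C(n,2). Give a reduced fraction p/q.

1/3

There are 7 edges and 7 nodes, so the maximum possible is C(7,2) = 21.
Density = 7/21 = 1/3.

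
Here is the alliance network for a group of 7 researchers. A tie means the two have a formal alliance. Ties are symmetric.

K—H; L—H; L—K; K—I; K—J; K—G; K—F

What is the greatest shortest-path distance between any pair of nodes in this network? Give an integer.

2

Eccentricity of each node (its greatest distance to any other): F:2, G:2, H:2, I:2, J:2, K:1, L:2.
The maximum eccentricity is 2, realized for instance by the pair G–I via G – K – I. So the diameter is 2.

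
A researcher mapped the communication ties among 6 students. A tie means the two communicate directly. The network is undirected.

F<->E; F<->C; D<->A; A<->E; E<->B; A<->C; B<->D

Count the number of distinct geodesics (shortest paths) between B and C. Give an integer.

3

The shortest distance is 3. The length-3 paths are: B–D–A–C; B–E–A–C; B–E–F–C.
That gives 3 distinct shortest paths.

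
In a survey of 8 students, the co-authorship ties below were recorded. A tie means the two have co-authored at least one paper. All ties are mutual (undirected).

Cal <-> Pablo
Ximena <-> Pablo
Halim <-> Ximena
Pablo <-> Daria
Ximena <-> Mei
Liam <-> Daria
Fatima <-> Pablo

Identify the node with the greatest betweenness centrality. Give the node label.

Pablo

Unnormalized betweenness of each node: Cal:0, Daria:6, Fatima:0, Halim:0, Liam:0, Mei:0, Pablo:17, Ximena:11.
Pablo has the largest value, 17, making it the main broker — the node through which the most shortest paths run.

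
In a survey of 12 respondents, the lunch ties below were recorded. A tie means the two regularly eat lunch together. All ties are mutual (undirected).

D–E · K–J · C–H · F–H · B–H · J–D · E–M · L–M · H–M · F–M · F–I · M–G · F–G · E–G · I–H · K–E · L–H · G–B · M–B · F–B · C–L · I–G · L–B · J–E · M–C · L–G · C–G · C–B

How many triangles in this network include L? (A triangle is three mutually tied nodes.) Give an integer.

L's neighbors: B, C, G, H, and M.
Neighbor pairs that are themselves tied: L–B–C; L–B–G; L–B–H; L–B–M; L–C–G; L–C–H; L–C–M; L–G–M; L–H–M. Each forms one triangle with L, for 9 in total.

9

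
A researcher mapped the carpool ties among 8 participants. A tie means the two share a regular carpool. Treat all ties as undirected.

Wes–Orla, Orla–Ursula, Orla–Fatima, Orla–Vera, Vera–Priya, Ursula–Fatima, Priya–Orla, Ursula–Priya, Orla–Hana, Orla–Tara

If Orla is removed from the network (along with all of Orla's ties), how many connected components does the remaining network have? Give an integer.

4

Without Orla, the remaining ties split the others into: {Tara}; {Fatima, Priya, Ursula, Vera}; {Hana}; {Wes}.
That's 4 separate components.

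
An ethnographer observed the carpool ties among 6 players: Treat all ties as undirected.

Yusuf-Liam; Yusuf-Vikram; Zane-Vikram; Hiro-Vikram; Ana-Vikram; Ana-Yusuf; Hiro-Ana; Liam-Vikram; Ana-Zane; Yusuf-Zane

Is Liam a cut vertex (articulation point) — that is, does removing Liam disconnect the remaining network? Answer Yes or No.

No

Even without Liam, every remaining node can still reach every other (the residual graph is connected), so Liam is not a cut vertex.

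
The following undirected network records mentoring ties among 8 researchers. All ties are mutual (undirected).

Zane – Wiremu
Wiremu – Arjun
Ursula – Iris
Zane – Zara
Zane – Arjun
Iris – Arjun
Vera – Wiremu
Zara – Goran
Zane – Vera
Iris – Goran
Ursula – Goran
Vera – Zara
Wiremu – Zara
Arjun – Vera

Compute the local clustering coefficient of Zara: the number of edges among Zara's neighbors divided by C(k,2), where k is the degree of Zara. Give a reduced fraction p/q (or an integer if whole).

1/2

Zara's neighbors: Goran, Vera, Wiremu, and Zane (k = 4).
Possible neighbor pairs: C(4,2) = 6. Edges among them: Vera–Wiremu, Vera–Zane, Wiremu–Zane → e = 3.
Clustering(Zara) = 3/6 = 1/2.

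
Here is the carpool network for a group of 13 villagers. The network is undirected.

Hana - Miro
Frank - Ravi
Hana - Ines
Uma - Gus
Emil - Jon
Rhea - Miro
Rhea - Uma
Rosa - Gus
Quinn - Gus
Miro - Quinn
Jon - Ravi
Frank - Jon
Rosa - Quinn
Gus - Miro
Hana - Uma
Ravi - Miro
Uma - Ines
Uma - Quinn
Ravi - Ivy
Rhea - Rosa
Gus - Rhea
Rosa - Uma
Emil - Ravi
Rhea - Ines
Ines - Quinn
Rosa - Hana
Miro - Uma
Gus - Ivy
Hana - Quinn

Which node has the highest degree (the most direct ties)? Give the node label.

Degrees — Emil:2, Frank:2, Gus:6, Hana:5, Ines:4, Ivy:2, Jon:3, Miro:6, Quinn:6, Ravi:5, Rhea:5, Rosa:5, Uma:7.
The maximum is 7, attained only by Uma.

Uma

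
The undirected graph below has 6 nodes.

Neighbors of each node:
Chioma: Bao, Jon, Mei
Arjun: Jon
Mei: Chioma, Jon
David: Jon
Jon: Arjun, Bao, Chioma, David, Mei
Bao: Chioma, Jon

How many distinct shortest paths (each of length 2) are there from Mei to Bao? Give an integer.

2

The shortest distance is 2. The length-2 paths are: Mei–Jon–Bao; Mei–Chioma–Bao.
That gives 2 distinct shortest paths.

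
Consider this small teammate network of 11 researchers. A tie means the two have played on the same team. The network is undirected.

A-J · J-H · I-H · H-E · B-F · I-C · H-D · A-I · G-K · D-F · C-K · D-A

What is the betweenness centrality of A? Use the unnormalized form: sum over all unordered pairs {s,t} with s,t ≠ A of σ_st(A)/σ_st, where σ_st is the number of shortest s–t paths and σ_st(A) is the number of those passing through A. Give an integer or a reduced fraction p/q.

19/2

Pairs whose geodesics pass through A — D–I: 1/2; D–C: 1/2; D–G: 1/2; D–J: 1/2; D–K: 1/2; I–B: 1/2; I–F: 1/2; I–J: 1/2; C–B: 1/2; C–F: 1/2; C–J: 1/2; B–G: 1/2; B–J: 1/2; B–K: 1/2 … (+5 more pairs).
All other pairs contribute 0.
Summing the contributions gives betweenness(A) = 19/2.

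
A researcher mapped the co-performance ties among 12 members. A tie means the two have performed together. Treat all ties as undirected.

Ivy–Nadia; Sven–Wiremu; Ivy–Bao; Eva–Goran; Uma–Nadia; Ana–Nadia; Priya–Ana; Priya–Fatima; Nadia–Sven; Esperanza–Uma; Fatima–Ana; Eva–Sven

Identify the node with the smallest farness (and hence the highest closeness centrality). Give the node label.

Nadia

Farness (sum of distances to all others) for each node — Ana:25, Bao:37, Esperanza:37, Eva:31, Fatima:34, Goran:41, Ivy:27, Nadia:19, Priya:34, Sven:23, Uma:27, Wiremu:33.
The smallest farness is 19, for Nadia, so Nadia has the highest closeness.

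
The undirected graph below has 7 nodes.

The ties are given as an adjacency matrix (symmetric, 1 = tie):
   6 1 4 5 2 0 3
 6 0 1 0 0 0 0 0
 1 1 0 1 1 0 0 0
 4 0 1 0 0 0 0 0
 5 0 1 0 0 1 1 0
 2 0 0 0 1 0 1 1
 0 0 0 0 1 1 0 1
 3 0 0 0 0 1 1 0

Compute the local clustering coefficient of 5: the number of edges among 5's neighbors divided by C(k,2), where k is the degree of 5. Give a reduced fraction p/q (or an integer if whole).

5's neighbors: 0, 1, and 2 (k = 3).
Possible neighbor pairs: C(3,2) = 3. Edges among them: 0–2 → e = 1.
Clustering(5) = 1/3.

1/3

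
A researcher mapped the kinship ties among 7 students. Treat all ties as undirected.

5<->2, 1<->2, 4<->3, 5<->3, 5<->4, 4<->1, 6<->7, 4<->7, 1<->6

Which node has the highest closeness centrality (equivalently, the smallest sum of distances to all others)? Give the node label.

Farness (sum of distances to all others) for each node — 1:9, 2:11, 3:11, 4:8, 5:10, 6:12, 7:11.
The smallest farness is 8, for 4, so 4 has the highest closeness.

4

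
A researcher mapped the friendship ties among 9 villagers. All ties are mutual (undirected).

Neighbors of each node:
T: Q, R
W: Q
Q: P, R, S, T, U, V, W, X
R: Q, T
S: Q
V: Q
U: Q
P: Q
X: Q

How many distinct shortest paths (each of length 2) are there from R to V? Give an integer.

1

The shortest distance is 2, and the only length-2 path is R–Q–V. So there is exactly 1 shortest path.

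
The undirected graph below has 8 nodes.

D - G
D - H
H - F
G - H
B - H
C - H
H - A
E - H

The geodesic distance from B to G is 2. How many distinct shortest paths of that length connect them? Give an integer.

The shortest distance is 2, and the only length-2 path is B–H–G. So there is exactly 1 shortest path.

1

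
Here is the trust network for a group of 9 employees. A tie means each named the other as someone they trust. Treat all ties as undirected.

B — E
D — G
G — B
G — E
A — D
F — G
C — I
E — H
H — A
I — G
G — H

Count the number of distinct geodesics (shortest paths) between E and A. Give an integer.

1

The shortest distance is 2, and the only length-2 path is E–H–A. So there is exactly 1 shortest path.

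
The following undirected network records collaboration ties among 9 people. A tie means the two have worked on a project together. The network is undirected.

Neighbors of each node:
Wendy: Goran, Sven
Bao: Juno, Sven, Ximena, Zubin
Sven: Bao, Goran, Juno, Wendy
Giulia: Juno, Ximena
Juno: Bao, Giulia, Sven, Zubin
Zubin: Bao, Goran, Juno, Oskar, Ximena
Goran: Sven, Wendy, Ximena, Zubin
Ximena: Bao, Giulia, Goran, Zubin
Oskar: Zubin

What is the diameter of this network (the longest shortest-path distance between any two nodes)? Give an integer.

Eccentricity of each node (its greatest distance to any other): Bao:2, Giulia:3, Goran:2, Juno:2, Oskar:3, Sven:3, Wendy:3, Ximena:2, Zubin:2.
The maximum eccentricity is 3, realized for instance by the pair Sven–Oskar via Sven – Bao – Zubin – Oskar. So the diameter is 3.

3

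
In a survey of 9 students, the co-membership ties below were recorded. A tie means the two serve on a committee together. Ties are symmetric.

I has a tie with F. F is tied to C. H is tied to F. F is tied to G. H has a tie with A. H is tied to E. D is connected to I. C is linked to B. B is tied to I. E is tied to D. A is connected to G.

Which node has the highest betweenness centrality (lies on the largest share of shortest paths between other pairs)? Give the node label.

Unnormalized betweenness of each node: A:1, B:1, C:2, D:2, E:2, F:13, G:2, H:7, I:7.
F has the largest value, 13, making it the main broker — the node through which the most shortest paths run.

F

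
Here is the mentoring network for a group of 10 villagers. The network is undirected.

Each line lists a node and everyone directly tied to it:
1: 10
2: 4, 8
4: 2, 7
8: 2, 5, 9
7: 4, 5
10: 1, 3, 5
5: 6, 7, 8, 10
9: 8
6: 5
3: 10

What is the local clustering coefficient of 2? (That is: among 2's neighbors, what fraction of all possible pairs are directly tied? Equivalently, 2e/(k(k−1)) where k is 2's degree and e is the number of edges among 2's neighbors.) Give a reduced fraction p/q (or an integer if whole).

2's neighbors: 4 and 8 (k = 2).
Possible neighbor pairs: C(2,2) = 1. Edges among them: none → e = 0.
Clustering(2) = 0/1.

0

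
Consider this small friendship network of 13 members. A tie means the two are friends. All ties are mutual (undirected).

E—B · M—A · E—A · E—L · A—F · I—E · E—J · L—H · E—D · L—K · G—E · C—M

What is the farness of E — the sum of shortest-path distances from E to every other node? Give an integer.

18

Distances from E: A:1, B:1, C:3, D:1, F:2, G:1, H:2, I:1, J:1, K:2, L:1, M:2.
Sum = 1 + 1 + 3 + 1 + 2 + 1 + 2 + 1 + 1 + 2 + 1 + 2 = 18.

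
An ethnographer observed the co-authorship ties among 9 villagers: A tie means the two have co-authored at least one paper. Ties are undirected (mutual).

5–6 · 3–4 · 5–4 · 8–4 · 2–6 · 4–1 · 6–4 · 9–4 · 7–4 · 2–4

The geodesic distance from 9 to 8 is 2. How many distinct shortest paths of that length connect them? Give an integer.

1

The shortest distance is 2, and the only length-2 path is 9–4–8. So there is exactly 1 shortest path.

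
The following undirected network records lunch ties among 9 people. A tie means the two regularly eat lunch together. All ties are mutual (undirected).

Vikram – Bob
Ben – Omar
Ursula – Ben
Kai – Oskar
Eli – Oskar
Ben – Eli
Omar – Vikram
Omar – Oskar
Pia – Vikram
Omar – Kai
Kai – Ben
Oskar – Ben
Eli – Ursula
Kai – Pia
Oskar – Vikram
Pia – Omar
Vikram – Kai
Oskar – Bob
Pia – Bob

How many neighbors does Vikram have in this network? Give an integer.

5

Vikram is directly tied to Bob, Kai, Omar, Oskar, and Pia. That is 5 neighbors, so the degree of Vikram is 5.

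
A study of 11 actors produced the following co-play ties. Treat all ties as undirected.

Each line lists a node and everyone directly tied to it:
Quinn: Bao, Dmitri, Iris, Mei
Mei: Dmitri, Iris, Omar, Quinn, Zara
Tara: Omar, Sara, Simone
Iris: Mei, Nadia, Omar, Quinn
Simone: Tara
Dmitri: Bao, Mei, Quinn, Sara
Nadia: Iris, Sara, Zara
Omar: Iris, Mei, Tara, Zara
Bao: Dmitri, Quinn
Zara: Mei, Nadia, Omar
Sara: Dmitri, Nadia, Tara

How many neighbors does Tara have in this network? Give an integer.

3

Tara is directly tied to Omar, Sara, and Simone. That is 3 neighbors, so the degree of Tara is 3.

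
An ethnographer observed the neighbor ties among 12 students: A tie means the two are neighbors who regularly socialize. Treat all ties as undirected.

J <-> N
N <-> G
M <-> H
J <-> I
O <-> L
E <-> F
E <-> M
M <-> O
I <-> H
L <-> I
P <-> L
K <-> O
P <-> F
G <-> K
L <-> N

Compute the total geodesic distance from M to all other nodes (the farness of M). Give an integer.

Distances from M: E:1, F:2, G:3, H:1, I:2, J:3, K:2, L:2, N:3, O:1, P:3.
Sum = 1 + 2 + 3 + 1 + 2 + 3 + 2 + 2 + 3 + 1 + 3 = 23.

23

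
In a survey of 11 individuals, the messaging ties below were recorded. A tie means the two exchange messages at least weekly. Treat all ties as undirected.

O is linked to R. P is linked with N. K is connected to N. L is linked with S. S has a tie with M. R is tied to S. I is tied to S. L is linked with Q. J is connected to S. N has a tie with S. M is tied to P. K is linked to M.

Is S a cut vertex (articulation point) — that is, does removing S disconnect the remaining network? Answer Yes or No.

Yes

Removing S leaves {J} with no path to {K, M, N, and P}, so the network splits into 5 components. S is a cut vertex.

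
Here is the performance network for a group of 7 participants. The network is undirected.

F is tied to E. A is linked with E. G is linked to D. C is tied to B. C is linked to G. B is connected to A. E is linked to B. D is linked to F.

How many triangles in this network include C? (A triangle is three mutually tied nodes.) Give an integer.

C's neighbors are B and G, but none of them are tied to each other, so no triangle contains C.

0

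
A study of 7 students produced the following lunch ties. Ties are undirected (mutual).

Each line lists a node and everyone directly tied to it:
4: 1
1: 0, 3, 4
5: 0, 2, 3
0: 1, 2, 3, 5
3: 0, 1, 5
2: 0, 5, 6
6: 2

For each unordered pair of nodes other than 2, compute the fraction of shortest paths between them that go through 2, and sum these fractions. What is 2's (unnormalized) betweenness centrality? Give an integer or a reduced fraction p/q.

5

Pairs whose geodesics pass through 2 — 6–0: 1; 6–4: 1; 6–1: 1; 6–3: 2/2; 6–5: 1.
All other pairs contribute 0.
Summing the contributions gives betweenness(2) = 5.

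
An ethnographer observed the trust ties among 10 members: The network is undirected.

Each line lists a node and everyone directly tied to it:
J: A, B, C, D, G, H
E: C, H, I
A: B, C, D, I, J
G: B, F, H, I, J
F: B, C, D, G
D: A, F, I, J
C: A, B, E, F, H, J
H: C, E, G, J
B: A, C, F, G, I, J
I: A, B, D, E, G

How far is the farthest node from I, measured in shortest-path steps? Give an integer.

Distances from I: A:1, B:1, C:2, D:1, E:1, F:2, G:1, H:2, J:2.
The largest is 2 (to H, C, J, and F), so the eccentricity of I is 2.

2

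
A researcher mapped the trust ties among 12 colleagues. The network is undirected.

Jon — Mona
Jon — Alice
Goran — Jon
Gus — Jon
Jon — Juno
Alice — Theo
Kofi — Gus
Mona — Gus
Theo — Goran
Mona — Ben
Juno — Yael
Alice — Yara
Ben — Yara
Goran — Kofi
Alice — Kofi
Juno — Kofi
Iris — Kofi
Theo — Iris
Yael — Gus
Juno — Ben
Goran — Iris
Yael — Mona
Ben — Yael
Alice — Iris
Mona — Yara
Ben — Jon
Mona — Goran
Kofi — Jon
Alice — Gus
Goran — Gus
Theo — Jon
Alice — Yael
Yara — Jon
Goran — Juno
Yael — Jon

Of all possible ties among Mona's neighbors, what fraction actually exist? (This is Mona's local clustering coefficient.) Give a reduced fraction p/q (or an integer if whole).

3/5

Mona's neighbors: Ben, Goran, Gus, Jon, Yael, and Yara (k = 6).
Possible neighbor pairs: C(6,2) = 15. Edges among them: Ben–Jon, Ben–Yael, Ben–Yara, Goran–Gus, Goran–Jon, Gus–Jon, Gus–Yael, Jon–Yael, Jon–Yara → e = 9.
Clustering(Mona) = 9/15 = 3/5.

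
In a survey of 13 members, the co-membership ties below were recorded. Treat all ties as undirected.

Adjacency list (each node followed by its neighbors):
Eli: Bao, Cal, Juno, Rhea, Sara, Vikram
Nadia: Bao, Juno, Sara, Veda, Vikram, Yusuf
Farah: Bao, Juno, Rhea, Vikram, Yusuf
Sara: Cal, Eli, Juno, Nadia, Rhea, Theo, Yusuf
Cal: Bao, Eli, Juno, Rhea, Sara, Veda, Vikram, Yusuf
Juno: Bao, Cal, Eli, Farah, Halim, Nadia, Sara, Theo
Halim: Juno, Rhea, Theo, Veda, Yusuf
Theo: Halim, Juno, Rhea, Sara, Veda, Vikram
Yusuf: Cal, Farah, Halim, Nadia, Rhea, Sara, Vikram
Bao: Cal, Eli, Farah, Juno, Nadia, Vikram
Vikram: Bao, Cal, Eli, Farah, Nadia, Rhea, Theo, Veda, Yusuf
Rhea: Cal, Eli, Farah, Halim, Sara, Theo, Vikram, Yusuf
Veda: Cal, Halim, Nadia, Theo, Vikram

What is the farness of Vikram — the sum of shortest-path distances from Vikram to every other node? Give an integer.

15

Distances from Vikram: Bao:1, Cal:1, Eli:1, Farah:1, Halim:2, Juno:2, Nadia:1, Rhea:1, Sara:2, Theo:1, Veda:1, Yusuf:1.
Sum = 1 + 1 + 1 + 1 + 2 + 2 + 1 + 1 + 2 + 1 + 1 + 1 = 15.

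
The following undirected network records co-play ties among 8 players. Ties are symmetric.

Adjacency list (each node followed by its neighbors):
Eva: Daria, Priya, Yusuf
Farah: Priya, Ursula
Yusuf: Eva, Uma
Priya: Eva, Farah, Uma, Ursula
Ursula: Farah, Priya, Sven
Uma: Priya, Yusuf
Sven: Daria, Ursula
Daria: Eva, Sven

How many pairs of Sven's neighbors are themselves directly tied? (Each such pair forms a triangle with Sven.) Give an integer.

Sven's neighbors are Daria and Ursula, but none of them are tied to each other, so no triangle contains Sven.

0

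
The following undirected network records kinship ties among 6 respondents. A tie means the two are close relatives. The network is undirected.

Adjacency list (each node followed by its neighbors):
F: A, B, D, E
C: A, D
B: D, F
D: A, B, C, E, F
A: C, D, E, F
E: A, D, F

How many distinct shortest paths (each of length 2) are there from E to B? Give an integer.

The shortest distance is 2. The length-2 paths are: E–F–B; E–D–B.
That gives 2 distinct shortest paths.

2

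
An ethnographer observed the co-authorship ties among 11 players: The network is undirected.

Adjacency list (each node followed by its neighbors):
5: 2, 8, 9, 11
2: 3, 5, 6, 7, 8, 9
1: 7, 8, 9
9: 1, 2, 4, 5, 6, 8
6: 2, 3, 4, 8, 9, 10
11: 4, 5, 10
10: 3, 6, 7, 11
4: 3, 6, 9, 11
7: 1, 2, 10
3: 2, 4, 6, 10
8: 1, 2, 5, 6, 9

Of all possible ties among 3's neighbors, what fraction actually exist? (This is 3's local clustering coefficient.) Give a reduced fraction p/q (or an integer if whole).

3's neighbors: 2, 4, 6, and 10 (k = 4).
Possible neighbor pairs: C(4,2) = 6. Edges among them: 2–6, 4–6, 6–10 → e = 3.
Clustering(3) = 3/6 = 1/2.

1/2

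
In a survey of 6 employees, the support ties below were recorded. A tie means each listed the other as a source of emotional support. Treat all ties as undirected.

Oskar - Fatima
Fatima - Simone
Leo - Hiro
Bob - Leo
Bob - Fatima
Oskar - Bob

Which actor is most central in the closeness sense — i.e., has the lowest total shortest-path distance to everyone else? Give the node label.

Farness (sum of distances to all others) for each node — Bob:7, Fatima:8, Hiro:13, Leo:9, Oskar:9, Simone:12.
The smallest farness is 7, for Bob, so Bob has the highest closeness.

Bob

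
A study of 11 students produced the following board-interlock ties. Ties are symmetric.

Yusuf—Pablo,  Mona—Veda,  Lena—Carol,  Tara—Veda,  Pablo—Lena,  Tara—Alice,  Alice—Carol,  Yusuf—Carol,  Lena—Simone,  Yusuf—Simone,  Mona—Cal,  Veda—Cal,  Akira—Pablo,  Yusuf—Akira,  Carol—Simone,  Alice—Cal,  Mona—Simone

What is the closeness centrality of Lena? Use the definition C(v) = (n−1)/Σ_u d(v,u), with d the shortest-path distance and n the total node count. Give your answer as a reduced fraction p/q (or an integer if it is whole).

1/2

Distances from Lena: Akira:2, Alice:2, Cal:3, Carol:1, Mona:2, Pablo:1, Simone:1, Tara:3, Veda:3, Yusuf:2. Sum = 20.
n = 11, so closeness = 10/20 = 1/2.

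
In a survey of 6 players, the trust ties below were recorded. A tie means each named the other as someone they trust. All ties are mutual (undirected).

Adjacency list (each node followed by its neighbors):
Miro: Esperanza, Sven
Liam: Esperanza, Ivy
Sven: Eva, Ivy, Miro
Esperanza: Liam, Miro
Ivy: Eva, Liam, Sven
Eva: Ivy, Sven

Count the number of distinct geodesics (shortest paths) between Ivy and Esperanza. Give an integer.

1

The shortest distance is 2, and the only length-2 path is Ivy–Liam–Esperanza. So there is exactly 1 shortest path.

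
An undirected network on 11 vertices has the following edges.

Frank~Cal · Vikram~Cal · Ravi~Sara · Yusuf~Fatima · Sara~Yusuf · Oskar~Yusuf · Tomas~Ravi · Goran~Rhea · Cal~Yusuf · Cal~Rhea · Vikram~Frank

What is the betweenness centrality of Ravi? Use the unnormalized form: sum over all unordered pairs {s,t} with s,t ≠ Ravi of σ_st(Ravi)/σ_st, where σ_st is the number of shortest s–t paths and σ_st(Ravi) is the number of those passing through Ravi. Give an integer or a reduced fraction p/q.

Pairs whose geodesics pass through Ravi — Fatima–Tomas: 1; Yusuf–Tomas: 1; Cal–Tomas: 1; Oskar–Tomas: 1; Sara–Tomas: 1; Vikram–Tomas: 1; Tomas–Frank: 1; Tomas–Goran: 1; Tomas–Rhea: 1.
All other pairs contribute 0.
Summing the contributions gives betweenness(Ravi) = 9.

9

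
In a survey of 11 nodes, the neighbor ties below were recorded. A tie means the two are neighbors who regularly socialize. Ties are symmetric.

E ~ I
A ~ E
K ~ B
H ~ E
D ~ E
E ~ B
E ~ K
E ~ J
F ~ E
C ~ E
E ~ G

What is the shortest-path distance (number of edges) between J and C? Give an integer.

2

One shortest route is J – E – C, which uses 2 edges, and J and C are not directly tied, so nothing shorter exists. So d(J,C) = 2.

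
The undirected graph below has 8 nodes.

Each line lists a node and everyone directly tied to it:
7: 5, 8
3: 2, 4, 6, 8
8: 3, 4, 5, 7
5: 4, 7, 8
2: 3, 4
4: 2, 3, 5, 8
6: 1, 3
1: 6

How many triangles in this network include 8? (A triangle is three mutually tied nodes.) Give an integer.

3

8's neighbors: 3, 4, 5, and 7.
Neighbor pairs that are themselves tied: 8–3–4; 8–4–5; 8–5–7. Each forms one triangle with 8, for 3 in total.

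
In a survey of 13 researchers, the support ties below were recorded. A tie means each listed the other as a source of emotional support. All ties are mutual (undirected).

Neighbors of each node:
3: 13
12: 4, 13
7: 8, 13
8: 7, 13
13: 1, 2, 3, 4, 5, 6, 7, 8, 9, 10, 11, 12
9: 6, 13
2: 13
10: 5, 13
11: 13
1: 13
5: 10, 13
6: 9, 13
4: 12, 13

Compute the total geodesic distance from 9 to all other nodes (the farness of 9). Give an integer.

22

Distances from 9: 1:2, 2:2, 3:2, 4:2, 5:2, 6:1, 7:2, 8:2, 10:2, 11:2, 12:2, 13:1.
Sum = 2 + 2 + 2 + 2 + 2 + 1 + 2 + 2 + 2 + 2 + 2 + 1 = 22.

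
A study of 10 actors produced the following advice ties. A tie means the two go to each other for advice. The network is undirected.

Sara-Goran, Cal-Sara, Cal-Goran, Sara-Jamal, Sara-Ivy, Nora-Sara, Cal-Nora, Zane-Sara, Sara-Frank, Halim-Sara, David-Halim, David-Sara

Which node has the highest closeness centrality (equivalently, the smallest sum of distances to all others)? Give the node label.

Farness (sum of distances to all others) for each node — Cal:15, David:16, Frank:17, Goran:16, Halim:16, Ivy:17, Jamal:17, Nora:16, Sara:9, Zane:17.
The smallest farness is 9, for Sara, so Sara has the highest closeness.

Sara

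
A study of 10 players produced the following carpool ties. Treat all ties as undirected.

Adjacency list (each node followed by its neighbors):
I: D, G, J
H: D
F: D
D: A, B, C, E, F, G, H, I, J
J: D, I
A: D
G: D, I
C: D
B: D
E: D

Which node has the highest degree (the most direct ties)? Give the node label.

Degrees — A:1, B:1, C:1, D:9, E:1, F:1, G:2, H:1, I:3, J:2.
The maximum is 9, attained only by D.

D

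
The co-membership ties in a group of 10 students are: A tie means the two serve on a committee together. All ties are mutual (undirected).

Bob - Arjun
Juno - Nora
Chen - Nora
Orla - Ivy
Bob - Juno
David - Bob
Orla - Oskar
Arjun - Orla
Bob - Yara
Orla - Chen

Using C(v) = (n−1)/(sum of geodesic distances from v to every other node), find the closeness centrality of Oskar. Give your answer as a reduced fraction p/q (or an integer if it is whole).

9/25

Distances from Oskar: Arjun:2, Bob:3, Chen:2, David:4, Ivy:2, Juno:4, Nora:3, Orla:1, Yara:4. Sum = 25.
n = 10, so closeness = 9/25.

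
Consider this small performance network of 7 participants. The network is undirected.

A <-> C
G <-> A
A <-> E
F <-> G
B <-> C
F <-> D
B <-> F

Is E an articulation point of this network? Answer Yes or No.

No

Even without E, every remaining node can still reach every other (the residual graph is connected), so E is not a cut vertex.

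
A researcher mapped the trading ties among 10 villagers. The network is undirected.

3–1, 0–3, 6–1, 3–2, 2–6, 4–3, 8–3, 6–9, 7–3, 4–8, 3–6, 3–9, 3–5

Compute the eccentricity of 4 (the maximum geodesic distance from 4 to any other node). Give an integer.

Distances from 4: 0:2, 1:2, 2:2, 3:1, 5:2, 6:2, 7:2, 8:1, 9:2.
The largest is 2 (to 2, 9, 6, 7, 5, 0, and 1), so the eccentricity of 4 is 2.

2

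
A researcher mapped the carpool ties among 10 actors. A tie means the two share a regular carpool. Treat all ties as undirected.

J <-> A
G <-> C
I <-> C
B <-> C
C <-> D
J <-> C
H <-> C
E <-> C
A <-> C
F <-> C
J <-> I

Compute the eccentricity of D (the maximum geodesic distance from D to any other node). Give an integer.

2

Distances from D: A:2, B:2, C:1, E:2, F:2, G:2, H:2, I:2, J:2.
The largest is 2 (to I, H, B, G, F, A, E, and J), so the eccentricity of D is 2.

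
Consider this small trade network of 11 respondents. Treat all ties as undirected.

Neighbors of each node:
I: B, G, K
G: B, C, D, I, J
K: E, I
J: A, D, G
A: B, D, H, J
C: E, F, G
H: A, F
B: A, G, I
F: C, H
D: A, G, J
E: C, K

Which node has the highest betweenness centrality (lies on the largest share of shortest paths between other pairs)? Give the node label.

Unnormalized betweenness of each node: A:31/4, B:71/15, C:231/20, D:31/30, E:5/2, F:16/5, G:307/20, H:59/20, I:31/5, J:31/30, K:17/10.
G has the largest value, 307/20, making it the main broker — the node through which the most shortest paths run.

G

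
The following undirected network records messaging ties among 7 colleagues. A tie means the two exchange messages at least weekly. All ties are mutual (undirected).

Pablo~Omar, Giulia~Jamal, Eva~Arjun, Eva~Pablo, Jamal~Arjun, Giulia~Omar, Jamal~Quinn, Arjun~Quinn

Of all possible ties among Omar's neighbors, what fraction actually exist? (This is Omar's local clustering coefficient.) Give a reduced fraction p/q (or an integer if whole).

0

Omar's neighbors: Giulia and Pablo (k = 2).
Possible neighbor pairs: C(2,2) = 1. Edges among them: none → e = 0.
Clustering(Omar) = 0/1.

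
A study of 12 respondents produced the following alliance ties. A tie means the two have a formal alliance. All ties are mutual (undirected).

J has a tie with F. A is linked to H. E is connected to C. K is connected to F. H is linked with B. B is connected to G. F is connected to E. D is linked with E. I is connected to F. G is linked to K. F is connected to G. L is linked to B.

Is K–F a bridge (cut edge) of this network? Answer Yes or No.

No

Even without that edge, K still reaches F via K – G – F, so the network stays connected. Not a bridge.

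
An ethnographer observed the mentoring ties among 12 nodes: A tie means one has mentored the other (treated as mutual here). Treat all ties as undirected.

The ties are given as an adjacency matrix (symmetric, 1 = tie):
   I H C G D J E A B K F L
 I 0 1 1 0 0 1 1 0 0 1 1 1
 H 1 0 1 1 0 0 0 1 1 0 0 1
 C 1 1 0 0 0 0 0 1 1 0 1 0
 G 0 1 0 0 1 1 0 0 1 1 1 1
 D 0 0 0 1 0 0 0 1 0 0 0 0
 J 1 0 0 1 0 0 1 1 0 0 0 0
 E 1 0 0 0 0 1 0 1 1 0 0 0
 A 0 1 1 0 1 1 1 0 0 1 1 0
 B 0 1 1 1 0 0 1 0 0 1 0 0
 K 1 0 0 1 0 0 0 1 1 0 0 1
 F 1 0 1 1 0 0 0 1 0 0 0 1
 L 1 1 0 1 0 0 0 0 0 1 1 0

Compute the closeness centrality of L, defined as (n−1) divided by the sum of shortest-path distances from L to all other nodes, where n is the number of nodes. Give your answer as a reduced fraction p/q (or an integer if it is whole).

Distances from L: A:2, B:2, C:2, D:2, E:2, F:1, G:1, H:1, I:1, J:2, K:1. Sum = 17.
n = 12, so closeness = 11/17.

11/17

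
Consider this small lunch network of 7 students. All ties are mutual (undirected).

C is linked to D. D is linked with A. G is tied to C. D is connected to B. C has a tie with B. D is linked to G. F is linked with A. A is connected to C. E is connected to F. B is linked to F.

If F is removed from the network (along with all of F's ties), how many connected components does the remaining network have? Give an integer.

2

Without F, the remaining ties split the others into: {A, B, C, D, G}; {E}.
That's 2 separate components.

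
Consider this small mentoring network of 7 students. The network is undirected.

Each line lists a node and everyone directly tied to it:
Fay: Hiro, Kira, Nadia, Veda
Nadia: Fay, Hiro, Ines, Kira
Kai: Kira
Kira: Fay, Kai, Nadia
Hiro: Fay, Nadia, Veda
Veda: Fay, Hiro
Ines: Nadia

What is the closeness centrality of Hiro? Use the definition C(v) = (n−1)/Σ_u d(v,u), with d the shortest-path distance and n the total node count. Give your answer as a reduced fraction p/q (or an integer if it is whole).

Distances from Hiro: Fay:1, Ines:2, Kai:3, Kira:2, Nadia:1, Veda:1. Sum = 10.
n = 7, so closeness = 6/10 = 3/5.

3/5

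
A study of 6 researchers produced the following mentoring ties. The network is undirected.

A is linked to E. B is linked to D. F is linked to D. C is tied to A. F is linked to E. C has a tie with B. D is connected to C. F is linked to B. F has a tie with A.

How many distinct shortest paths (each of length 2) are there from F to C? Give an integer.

3

The shortest distance is 2. The length-2 paths are: F–B–C; F–A–C; F–D–C.
That gives 3 distinct shortest paths.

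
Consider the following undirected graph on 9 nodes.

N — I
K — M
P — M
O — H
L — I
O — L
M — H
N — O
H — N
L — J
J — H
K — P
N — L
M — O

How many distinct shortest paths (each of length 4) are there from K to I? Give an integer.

The shortest distance is 4. The length-4 paths are: K–M–O–L–I; K–M–O–N–I; K–M–H–N–I.
That gives 3 distinct shortest paths.

3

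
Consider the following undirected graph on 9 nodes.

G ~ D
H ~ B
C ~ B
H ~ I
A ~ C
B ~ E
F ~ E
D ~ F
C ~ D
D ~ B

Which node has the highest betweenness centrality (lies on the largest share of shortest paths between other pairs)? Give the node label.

Unnormalized betweenness of each node: A:0, B:15, C:7, D:21/2, E:3/2, F:1, G:0, H:7, I:0.
B has the largest value, 15, making it the main broker — the node through which the most shortest paths run.

B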